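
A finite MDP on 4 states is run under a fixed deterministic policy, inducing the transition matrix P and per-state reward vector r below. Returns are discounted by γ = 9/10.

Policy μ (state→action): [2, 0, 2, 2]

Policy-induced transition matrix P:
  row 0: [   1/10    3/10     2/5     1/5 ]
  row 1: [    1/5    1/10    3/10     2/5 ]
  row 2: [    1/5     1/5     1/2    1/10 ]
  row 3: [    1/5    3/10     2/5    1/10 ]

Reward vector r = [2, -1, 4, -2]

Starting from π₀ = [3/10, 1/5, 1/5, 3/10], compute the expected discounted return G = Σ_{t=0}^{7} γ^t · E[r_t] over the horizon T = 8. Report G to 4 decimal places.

t=0: π = [0.3000, 0.2000, 0.2000, 0.3000], E[r] = 0.6000, γ^t·E[r] = 0.600000, running G = 0.600000
t=1: π = [0.1700, 0.2400, 0.4000, 0.1900], E[r] = 1.3200, γ^t·E[r] = 1.188000, running G = 1.788000
t=2: π = [0.1830, 0.2120, 0.4160, 0.1890], E[r] = 1.4400, γ^t·E[r] = 1.166400, running G = 2.954400
t=3: π = [0.1817, 0.2160, 0.4204, 0.1819], E[r] = 1.4652, γ^t·E[r] = 1.068131, running G = 4.022531
t=4: π = [0.1818, 0.2148, 0.4204, 0.1830], E[r] = 1.4647, γ^t·E[r] = 0.961003, running G = 4.983534
t=5: π = [0.1818, 0.2150, 0.4206, 0.1826], E[r] = 1.4657, γ^t·E[r] = 0.865469, running G = 5.849003
t=6: π = [0.1818, 0.2149, 0.4206, 0.1827], E[r] = 1.4656, γ^t·E[r] = 0.778855, running G = 6.627858
t=7: π = [0.1818, 0.2150, 0.4206, 0.1827], E[r] = 1.4656, γ^t·E[r] = 0.700990, running G = 7.328849

G = 7.3288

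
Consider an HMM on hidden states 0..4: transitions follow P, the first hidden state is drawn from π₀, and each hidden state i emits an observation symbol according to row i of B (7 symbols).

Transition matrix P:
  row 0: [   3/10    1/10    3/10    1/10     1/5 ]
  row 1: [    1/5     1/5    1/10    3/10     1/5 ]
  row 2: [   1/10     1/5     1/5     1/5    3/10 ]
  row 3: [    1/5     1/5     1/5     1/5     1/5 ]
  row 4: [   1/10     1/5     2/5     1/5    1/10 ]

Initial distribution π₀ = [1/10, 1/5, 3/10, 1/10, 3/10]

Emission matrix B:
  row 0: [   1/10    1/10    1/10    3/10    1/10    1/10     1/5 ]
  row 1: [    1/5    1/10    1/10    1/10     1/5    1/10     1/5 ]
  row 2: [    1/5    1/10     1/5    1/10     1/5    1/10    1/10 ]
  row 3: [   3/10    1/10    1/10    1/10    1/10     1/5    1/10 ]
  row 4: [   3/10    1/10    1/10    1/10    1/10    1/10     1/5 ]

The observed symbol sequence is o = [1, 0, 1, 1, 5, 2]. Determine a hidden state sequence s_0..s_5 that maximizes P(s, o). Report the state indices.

path = [4, 2, 4, 2, 4, 2]

t=0: δ = [1.000e-02, 2.000e-02, 3.000e-02, 1.000e-02, 3.000e-02]  (obs o_0=1)
t=1: δ = [4.000e-04, 1.200e-03, 2.400e-03, 1.800e-03, 2.700e-03]  ψ = [1, 2, 4, 1, 2]  (obs o_1=0)
t=2: δ = [3.600e-05, 5.400e-05, 1.080e-04, 5.400e-05, 7.200e-05]  ψ = [3, 4, 4, 4, 2]  (obs o_2=1)
t=3: δ = [1.080e-06, 2.160e-06, 2.880e-06, 2.160e-06, 3.240e-06]  ψ = [0, 2, 4, 2, 2]  (obs o_3=1)
t=4: δ = [4.320e-08, 6.480e-08, 1.296e-07, 1.296e-07, 8.640e-08]  ψ = [1, 4, 4, 1, 2]  (obs o_4=5)
t=5: δ = [2.592e-09, 2.592e-09, 6.912e-09, 2.592e-09, 3.888e-09]  ψ = [3, 2, 4, 2, 2]  (obs o_5=2)
backtrack: best end state = 2; path = [4, 2, 4, 2, 4, 2]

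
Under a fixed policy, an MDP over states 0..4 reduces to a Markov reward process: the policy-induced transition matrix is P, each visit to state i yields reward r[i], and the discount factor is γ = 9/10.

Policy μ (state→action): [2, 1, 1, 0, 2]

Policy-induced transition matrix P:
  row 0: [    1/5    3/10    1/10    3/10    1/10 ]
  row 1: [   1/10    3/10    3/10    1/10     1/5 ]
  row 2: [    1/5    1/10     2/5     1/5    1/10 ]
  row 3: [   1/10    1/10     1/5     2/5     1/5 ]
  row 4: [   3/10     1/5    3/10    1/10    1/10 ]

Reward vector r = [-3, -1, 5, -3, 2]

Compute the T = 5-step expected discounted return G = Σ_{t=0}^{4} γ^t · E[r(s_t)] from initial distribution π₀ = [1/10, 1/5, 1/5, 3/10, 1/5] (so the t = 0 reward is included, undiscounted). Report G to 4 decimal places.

t=0: π = [0.1000, 0.2000, 0.2000, 0.3000, 0.2000], E[r] = 0.0000, γ^t·E[r] = 0.000000, running G = 0.000000
t=1: π = [0.1700, 0.1800, 0.2700, 0.2300, 0.1500], E[r] = 0.2700, γ^t·E[r] = 0.243000, running G = 0.243000
t=2: π = [0.1740, 0.1850, 0.2700, 0.2300, 0.1410], E[r] = 0.2350, γ^t·E[r] = 0.190350, running G = 0.433350
t=3: π = [0.1726, 0.1859, 0.2692, 0.2308, 0.1415], E[r] = 0.2329, γ^t·E[r] = 0.169784, running G = 0.603134
t=4: π = [0.1725, 0.1859, 0.2693, 0.2307, 0.1417], E[r] = 0.2346, γ^t·E[r] = 0.153928, running G = 0.757062

G = 0.7571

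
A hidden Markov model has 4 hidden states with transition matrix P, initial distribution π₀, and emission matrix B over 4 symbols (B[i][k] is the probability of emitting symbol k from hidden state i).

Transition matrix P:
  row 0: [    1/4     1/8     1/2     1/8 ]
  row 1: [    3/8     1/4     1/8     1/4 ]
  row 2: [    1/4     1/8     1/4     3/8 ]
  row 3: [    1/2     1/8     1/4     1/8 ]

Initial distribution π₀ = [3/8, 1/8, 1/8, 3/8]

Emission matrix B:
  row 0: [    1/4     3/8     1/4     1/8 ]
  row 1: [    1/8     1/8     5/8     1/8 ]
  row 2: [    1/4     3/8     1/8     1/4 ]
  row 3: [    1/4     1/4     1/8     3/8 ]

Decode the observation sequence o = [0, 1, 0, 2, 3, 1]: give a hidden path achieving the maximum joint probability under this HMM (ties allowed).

t=0: δ = [9.375e-02, 1.562e-02, 3.125e-02, 9.375e-02]  (obs o_0=0)
t=1: δ = [1.758e-02, 1.465e-03, 1.758e-02, 2.930e-03]  ψ = [3, 0, 0, 0]  (obs o_1=1)
t=2: δ = [1.099e-03, 2.747e-04, 2.197e-03, 1.648e-03]  ψ = [0, 0, 0, 2]  (obs o_2=0)
t=3: δ = [2.060e-04, 1.717e-04, 6.866e-05, 1.030e-04]  ψ = [3, 2, 0, 2]  (obs o_3=2)
t=4: δ = [8.047e-06, 5.364e-06, 2.575e-05, 1.609e-05]  ψ = [1, 1, 0, 1]  (obs o_4=3)
t=5: δ = [3.017e-06, 4.023e-07, 2.414e-06, 2.414e-06]  ψ = [3, 2, 2, 2]  (obs o_5=1)
backtrack: best end state = 0; path = [3, 0, 2, 1, 3, 0]

path = [3, 0, 2, 1, 3, 0]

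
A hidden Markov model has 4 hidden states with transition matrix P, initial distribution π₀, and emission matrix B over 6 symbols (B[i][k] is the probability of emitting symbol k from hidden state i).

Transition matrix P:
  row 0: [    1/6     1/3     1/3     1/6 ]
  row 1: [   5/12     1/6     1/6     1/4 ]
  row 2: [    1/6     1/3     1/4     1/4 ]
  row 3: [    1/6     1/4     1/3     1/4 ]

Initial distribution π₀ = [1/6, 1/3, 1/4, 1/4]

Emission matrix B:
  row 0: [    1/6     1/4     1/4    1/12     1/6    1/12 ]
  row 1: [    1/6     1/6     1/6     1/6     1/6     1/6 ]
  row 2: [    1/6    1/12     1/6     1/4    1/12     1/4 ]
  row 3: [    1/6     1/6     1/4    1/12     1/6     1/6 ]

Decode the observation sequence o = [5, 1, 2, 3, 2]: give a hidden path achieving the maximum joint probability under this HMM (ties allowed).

t=0: δ = [1.389e-02, 5.556e-02, 6.250e-02, 4.167e-02]  (obs o_0=5)
t=1: δ = [5.787e-03, 3.472e-03, 1.302e-03, 2.604e-03]  ψ = [1, 2, 2, 2]  (obs o_1=1)
t=2: δ = [3.617e-04, 3.215e-04, 3.215e-04, 2.411e-04]  ψ = [1, 0, 0, 0]  (obs o_2=2)
t=3: δ = [1.116e-05, 2.009e-05, 3.014e-05, 6.698e-06]  ψ = [1, 0, 0, 1]  (obs o_3=3)
t=4: δ = [2.093e-06, 1.674e-06, 1.256e-06, 1.884e-06]  ψ = [1, 2, 2, 2]  (obs o_4=2)
backtrack: best end state = 0; path = [2, 1, 0, 1, 0]

path = [2, 1, 0, 1, 0]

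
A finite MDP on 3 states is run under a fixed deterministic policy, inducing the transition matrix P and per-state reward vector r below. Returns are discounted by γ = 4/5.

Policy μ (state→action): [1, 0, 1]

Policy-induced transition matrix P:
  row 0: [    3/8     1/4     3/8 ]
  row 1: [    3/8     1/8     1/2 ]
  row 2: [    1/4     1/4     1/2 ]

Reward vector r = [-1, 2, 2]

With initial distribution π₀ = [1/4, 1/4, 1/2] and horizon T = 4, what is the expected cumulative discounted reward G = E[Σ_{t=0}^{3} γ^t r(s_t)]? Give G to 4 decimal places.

t=0: π = [0.2500, 0.2500, 0.5000], E[r] = 1.2500, γ^t·E[r] = 1.250000, running G = 1.250000
t=1: π = [0.3125, 0.2188, 0.4688], E[r] = 1.0625, γ^t·E[r] = 0.850000, running G = 2.100000
t=2: π = [0.3164, 0.2227, 0.4609], E[r] = 1.0508, γ^t·E[r] = 0.672500, running G = 2.772500
t=3: π = [0.3174, 0.2222, 0.4604], E[r] = 1.0479, γ^t·E[r] = 0.536500, running G = 3.309000

G = 3.3090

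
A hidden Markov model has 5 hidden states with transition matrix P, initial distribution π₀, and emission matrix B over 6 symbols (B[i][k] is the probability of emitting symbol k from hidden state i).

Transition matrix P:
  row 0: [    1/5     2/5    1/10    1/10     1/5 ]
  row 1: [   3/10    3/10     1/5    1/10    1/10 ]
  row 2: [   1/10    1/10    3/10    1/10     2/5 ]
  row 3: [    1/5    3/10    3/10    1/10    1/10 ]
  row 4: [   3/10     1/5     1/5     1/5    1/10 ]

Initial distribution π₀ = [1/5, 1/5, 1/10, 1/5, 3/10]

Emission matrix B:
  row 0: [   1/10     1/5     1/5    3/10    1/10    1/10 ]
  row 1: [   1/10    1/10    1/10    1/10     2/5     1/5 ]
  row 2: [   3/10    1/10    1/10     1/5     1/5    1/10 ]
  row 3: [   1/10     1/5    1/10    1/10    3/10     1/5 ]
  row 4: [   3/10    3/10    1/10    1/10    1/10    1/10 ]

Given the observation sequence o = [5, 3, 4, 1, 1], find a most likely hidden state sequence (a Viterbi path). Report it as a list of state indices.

path = [1, 0, 1, 0, 4]

t=0: δ = [2.000e-02, 4.000e-02, 1.000e-02, 4.000e-02, 3.000e-02]  (obs o_0=5)
t=1: δ = [3.600e-03, 1.200e-03, 2.400e-03, 6.000e-04, 4.000e-04]  ψ = [1, 1, 3, 4, 0]  (obs o_1=3)
t=2: δ = [7.200e-05, 5.760e-04, 1.440e-04, 1.080e-04, 9.600e-05]  ψ = [0, 0, 2, 0, 2]  (obs o_2=4)
t=3: δ = [3.456e-05, 1.728e-05, 1.152e-05, 1.152e-05, 1.728e-05]  ψ = [1, 1, 1, 1, 1]  (obs o_3=1)
t=4: δ = [1.382e-06, 1.382e-06, 3.456e-07, 6.912e-07, 2.074e-06]  ψ = [0, 0, 0, 0, 0]  (obs o_4=1)
backtrack: best end state = 4; path = [1, 0, 1, 0, 4]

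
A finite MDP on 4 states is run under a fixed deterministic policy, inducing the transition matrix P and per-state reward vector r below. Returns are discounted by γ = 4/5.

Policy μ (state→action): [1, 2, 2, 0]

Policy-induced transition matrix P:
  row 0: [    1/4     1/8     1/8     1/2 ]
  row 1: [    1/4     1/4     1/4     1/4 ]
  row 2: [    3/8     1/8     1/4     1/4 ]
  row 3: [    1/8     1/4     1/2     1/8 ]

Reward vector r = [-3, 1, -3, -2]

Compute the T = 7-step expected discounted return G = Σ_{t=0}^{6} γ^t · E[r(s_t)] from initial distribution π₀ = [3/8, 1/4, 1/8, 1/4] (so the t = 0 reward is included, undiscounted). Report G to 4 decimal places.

G = -7.5789

t=0: π = [0.3750, 0.2500, 0.1250, 0.2500], E[r] = -1.7500, γ^t·E[r] = -1.750000, running G = -1.750000
t=1: π = [0.2344, 0.1875, 0.2656, 0.3125], E[r] = -1.9375, γ^t·E[r] = -1.550000, running G = -3.300000
t=2: π = [0.2441, 0.1875, 0.2988, 0.2695], E[r] = -1.9805, γ^t·E[r] = -1.267500, running G = -4.567500
t=3: π = [0.2537, 0.1821, 0.2869, 0.2773], E[r] = -1.9941, γ^t·E[r] = -1.021000, running G = -5.588500
t=4: π = [0.2512, 0.1824, 0.2876, 0.2787], E[r] = -1.9915, γ^t·E[r] = -0.815725, running G = -6.404225
t=5: π = [0.2511, 0.1826, 0.2883, 0.2780], E[r] = -1.9915, γ^t·E[r] = -0.652560, running G = -7.056785
t=6: π = [0.2513, 0.1826, 0.2881, 0.2780], E[r] = -1.9917, γ^t·E[r] = -0.522103, running G = -7.578888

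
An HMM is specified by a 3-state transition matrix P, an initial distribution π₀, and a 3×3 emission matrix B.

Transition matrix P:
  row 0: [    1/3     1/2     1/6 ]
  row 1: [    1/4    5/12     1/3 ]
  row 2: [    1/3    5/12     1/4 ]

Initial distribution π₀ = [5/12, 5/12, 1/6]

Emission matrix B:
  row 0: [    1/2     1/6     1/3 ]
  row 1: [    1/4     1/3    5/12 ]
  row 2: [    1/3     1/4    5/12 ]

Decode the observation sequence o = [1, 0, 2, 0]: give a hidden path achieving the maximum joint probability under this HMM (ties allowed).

path = [1, 0, 1, 0]

t=0: δ = [6.944e-02, 1.389e-01, 4.167e-02]  (obs o_0=1)
t=1: δ = [1.736e-02, 1.447e-02, 1.543e-02]  ψ = [1, 1, 1]  (obs o_1=0)
t=2: δ = [1.929e-03, 3.617e-03, 2.009e-03]  ψ = [0, 0, 1]  (obs o_2=2)
t=3: δ = [4.521e-04, 3.768e-04, 4.019e-04]  ψ = [1, 1, 1]  (obs o_3=0)
backtrack: best end state = 0; path = [1, 0, 1, 0]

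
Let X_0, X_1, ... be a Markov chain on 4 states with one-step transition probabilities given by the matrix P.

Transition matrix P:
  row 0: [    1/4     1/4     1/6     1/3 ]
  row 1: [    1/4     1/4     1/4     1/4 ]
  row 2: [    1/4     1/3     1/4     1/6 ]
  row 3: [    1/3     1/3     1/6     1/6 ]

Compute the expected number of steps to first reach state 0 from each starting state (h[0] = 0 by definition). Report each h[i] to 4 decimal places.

First-step conditioning: h[0] = 0; for i ≠ 0, h[i] = 1 + Σ_k P[i][k]·h[k].
  h[1] = 1 + 1/4·h[1] + 1/4·h[2] + 1/4·h[3]
  h[2] = 1 + 1/3·h[1] + 1/4·h[2] + 1/6·h[3]
  h[3] = 1 + 1/3·h[1] + 1/6·h[2] + 1/6·h[3]
Solving the 3×3 linear system over states ≠ 0 gives exactly h = [0, 310/83, 312/83, 286/83] (h[0] = 0 is the target).

h = [0.0000, 3.7349, 3.7590, 3.4458]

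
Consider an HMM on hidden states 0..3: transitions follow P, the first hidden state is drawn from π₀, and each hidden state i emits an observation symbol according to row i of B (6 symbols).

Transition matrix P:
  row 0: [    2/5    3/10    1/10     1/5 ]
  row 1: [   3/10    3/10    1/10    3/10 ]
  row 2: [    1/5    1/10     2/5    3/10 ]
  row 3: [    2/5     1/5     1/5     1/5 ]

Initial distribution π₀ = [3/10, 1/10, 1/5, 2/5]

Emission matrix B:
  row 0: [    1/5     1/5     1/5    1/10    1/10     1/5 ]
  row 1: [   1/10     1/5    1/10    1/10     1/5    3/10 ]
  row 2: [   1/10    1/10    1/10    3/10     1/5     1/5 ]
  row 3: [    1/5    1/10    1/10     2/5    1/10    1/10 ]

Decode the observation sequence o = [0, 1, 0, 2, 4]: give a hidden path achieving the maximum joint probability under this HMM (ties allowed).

path = [3, 0, 0, 0, 1]

t=0: δ = [6.000e-02, 1.000e-02, 2.000e-02, 8.000e-02]  (obs o_0=0)
t=1: δ = [6.400e-03, 3.600e-03, 1.600e-03, 1.600e-03]  ψ = [3, 0, 3, 3]  (obs o_1=1)
t=2: δ = [5.120e-04, 1.920e-04, 6.400e-05, 2.560e-04]  ψ = [0, 0, 0, 0]  (obs o_2=0)
t=3: δ = [4.096e-05, 1.536e-05, 5.120e-06, 1.024e-05]  ψ = [0, 0, 0, 0]  (obs o_3=2)
t=4: δ = [1.638e-06, 2.458e-06, 8.192e-07, 8.192e-07]  ψ = [0, 0, 0, 0]  (obs o_4=4)
backtrack: best end state = 1; path = [3, 0, 0, 0, 1]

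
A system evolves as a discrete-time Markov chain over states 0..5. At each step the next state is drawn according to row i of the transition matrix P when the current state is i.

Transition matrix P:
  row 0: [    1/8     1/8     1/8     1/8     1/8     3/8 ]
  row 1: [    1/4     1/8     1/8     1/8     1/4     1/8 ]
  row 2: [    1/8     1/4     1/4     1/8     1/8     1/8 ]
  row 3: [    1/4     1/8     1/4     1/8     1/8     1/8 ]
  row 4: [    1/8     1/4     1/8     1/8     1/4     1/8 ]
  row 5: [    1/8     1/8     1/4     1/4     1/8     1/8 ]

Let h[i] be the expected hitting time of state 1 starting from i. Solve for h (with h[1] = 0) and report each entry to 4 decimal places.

First-step conditioning: h[1] = 0; for i ≠ 1, h[i] = 1 + Σ_k P[i][k]·h[k].
  h[0] = 1 + 1/8·h[0] + 1/8·h[2] + 1/8·h[3] + 1/8·h[4] + 3/8·h[5]
  h[2] = 1 + 1/8·h[0] + 1/4·h[2] + 1/8·h[3] + 1/8·h[4] + 1/8·h[5]
  h[3] = 1 + 1/4·h[0] + 1/4·h[2] + 1/8·h[3] + 1/8·h[4] + 1/8·h[5]
  h[4] = 1 + 1/8·h[0] + 1/8·h[2] + 1/8·h[3] + 1/4·h[4] + 1/8·h[5]
  h[5] = 1 + 1/8·h[0] + 1/4·h[2] + 1/4·h[3] + 1/8·h[4] + 1/8·h[5]
Solving the 5×5 linear system over states ≠ 1 gives exactly h = [4736/791, 0, 4080/791, 4672/791, 4080/791, 4664/791] (h[1] = 0 is the target).

h = [5.9874, 0.0000, 5.1580, 5.9064, 5.1580, 5.8963]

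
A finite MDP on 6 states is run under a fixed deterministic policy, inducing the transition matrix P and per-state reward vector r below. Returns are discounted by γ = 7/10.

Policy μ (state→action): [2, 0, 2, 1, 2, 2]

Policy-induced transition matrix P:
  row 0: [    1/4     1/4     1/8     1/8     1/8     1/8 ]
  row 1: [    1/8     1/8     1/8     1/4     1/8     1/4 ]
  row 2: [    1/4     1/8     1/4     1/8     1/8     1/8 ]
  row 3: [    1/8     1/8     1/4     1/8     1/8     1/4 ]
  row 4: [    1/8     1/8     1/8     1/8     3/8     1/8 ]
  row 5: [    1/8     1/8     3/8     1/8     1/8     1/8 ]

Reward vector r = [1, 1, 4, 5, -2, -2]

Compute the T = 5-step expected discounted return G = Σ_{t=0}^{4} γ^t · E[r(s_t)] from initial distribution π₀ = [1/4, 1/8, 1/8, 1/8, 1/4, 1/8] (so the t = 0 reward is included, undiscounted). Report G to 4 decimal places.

t=0: π = [0.2500, 0.1250, 0.1250, 0.1250, 0.2500, 0.1250], E[r] = 0.7500, γ^t·E[r] = 0.750000, running G = 0.750000
t=1: π = [0.1719, 0.1563, 0.1875, 0.1406, 0.1875, 0.1563], E[r] = 1.0938, γ^t·E[r] = 0.765625, running G = 1.515625
t=2: π = [0.1699, 0.1465, 0.2051, 0.1445, 0.1719, 0.1621], E[r] = 1.1914, γ^t·E[r] = 0.583789, running G = 2.099414
t=3: π = [0.1719, 0.1462, 0.2092, 0.1433, 0.1680, 0.1614], E[r] = 1.2129, γ^t·E[r] = 0.416021, running G = 2.515436
t=4: π = [0.1726, 0.1465, 0.2094, 0.1433, 0.1670, 0.1612], E[r] = 1.2168, γ^t·E[r] = 0.292153, running G = 2.807588

G = 2.8076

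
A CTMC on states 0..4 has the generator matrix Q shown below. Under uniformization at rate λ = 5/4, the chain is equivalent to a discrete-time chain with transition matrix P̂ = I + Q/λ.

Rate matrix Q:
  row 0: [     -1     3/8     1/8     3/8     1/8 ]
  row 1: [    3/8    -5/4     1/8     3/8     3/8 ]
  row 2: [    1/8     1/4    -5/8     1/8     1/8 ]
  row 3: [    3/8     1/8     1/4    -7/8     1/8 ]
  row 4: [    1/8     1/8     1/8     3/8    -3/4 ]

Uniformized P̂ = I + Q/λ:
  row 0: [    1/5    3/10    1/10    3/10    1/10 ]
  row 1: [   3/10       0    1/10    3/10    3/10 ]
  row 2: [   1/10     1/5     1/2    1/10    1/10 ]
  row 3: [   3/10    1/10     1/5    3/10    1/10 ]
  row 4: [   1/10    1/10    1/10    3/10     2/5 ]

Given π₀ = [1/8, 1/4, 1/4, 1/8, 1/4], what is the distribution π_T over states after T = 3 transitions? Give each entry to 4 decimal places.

t=0: π = [0.1250, 0.2500, 0.2500, 0.1250, 0.2500]
t=1: π = [0.1875, 0.1250, 0.2125, 0.2500, 0.2250]
t=2: π = [0.1938, 0.1463, 0.2100, 0.2575, 0.1925]
t=3: π = [0.2001, 0.1451, 0.2098, 0.2580, 0.1870]

π = [0.2001, 0.1451, 0.2098, 0.2580, 0.1870]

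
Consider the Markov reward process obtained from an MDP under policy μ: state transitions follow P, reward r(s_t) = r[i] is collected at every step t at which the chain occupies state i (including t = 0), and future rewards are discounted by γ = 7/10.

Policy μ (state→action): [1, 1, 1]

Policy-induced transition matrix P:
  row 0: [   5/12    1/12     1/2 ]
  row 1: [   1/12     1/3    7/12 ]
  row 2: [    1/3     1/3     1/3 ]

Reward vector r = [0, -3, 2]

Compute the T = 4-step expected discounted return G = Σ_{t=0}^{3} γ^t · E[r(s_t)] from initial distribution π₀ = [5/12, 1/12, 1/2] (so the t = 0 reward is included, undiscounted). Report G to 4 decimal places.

t=0: π = [0.4167, 0.0833, 0.5000], E[r] = 0.7500, γ^t·E[r] = 0.750000, running G = 0.750000
t=1: π = [0.3472, 0.2292, 0.4236], E[r] = 0.1597, γ^t·E[r] = 0.111806, running G = 0.861806
t=2: π = [0.3050, 0.2465, 0.4485], E[r] = 0.1574, γ^t·E[r] = 0.077130, running G = 0.938935
t=3: π = [0.2971, 0.2571, 0.4458], E[r] = 0.1203, γ^t·E[r] = 0.041270, running G = 0.980206

G = 0.9802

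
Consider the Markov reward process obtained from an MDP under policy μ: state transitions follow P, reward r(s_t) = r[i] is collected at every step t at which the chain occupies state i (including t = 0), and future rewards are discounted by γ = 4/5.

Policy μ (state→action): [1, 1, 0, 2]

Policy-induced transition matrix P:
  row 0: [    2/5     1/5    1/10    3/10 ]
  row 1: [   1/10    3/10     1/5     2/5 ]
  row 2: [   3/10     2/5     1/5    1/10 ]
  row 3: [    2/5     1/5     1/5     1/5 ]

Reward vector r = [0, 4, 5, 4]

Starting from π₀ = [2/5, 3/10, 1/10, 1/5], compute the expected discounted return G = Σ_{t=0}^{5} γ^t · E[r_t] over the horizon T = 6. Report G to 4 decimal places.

t=0: π = [0.4000, 0.3000, 0.1000, 0.2000], E[r] = 2.5000, γ^t·E[r] = 2.500000, running G = 2.500000
t=1: π = [0.3000, 0.2500, 0.1600, 0.2900], E[r] = 2.9600, γ^t·E[r] = 2.368000, running G = 4.868000
t=2: π = [0.3090, 0.2570, 0.1700, 0.2640], E[r] = 2.9340, γ^t·E[r] = 1.877760, running G = 6.745760
t=3: π = [0.3059, 0.2597, 0.1691, 0.2653], E[r] = 2.9455, γ^t·E[r] = 1.508096, running G = 8.253856
t=4: π = [0.3052, 0.2598, 0.1694, 0.2656], E[r] = 2.9487, γ^t·E[r] = 1.207783, running G = 9.461639
t=5: π = [0.3051, 0.2599, 0.1695, 0.2655], E[r] = 2.9490, γ^t·E[r] = 0.966326, running G = 10.427966

G = 10.4280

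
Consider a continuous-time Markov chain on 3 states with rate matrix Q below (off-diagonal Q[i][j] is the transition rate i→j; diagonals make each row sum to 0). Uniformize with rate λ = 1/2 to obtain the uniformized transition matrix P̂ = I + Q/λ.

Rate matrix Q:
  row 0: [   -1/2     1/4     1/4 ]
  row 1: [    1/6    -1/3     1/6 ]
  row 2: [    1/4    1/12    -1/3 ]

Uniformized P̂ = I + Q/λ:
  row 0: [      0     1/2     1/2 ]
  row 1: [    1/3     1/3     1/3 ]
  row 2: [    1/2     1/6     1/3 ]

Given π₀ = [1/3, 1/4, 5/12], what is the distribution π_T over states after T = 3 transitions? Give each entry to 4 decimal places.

t=0: π = [0.3333, 0.2500, 0.4167]
t=1: π = [0.2917, 0.3194, 0.3889]
t=2: π = [0.3009, 0.3171, 0.3819]
t=3: π = [0.2967, 0.3198, 0.3835]

π = [0.2967, 0.3198, 0.3835]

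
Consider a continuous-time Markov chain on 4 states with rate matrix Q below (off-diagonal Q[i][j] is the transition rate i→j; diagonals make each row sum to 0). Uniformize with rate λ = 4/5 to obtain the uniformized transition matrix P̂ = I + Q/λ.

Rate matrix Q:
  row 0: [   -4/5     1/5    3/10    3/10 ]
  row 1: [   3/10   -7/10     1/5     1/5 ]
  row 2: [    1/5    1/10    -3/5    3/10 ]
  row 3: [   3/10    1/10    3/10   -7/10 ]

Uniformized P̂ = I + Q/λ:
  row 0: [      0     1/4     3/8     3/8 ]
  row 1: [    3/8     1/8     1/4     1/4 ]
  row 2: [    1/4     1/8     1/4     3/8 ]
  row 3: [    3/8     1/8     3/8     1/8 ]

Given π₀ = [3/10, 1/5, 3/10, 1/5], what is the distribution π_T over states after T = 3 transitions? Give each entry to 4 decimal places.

t=0: π = [0.3000, 0.2000, 0.3000, 0.2000]
t=1: π = [0.2250, 0.1625, 0.3125, 0.3000]
t=2: π = [0.2516, 0.1531, 0.3156, 0.2797]
t=3: π = [0.2412, 0.1564, 0.3164, 0.2859]

π = [0.2412, 0.1564, 0.3164, 0.2859]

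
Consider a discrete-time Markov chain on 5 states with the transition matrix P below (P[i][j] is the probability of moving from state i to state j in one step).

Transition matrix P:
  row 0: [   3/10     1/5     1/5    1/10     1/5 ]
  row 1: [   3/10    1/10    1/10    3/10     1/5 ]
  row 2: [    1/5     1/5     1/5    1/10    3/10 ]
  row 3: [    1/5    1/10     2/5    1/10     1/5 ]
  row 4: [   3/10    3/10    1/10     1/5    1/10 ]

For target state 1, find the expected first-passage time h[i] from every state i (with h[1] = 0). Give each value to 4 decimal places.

h = [4.8069, 0.0000, 4.7679, 5.2798, 4.4165]

First-step conditioning: h[1] = 0; for i ≠ 1, h[i] = 1 + Σ_k P[i][k]·h[k].
  h[0] = 1 + 3/10·h[0] + 1/5·h[2] + 1/10·h[3] + 1/5·h[4]
  h[2] = 1 + 1/5·h[0] + 1/5·h[2] + 1/10·h[3] + 3/10·h[4]
  h[3] = 1 + 1/5·h[0] + 2/5·h[2] + 1/10·h[3] + 1/5·h[4]
  h[4] = 1 + 3/10·h[0] + 1/10·h[2] + 1/5·h[3] + 1/10·h[4]
Solving the 4×4 linear system over states ≠ 1 gives exactly h = [2216/461, 0, 2198/461, 2434/461, 2036/461] (h[1] = 0 is the target).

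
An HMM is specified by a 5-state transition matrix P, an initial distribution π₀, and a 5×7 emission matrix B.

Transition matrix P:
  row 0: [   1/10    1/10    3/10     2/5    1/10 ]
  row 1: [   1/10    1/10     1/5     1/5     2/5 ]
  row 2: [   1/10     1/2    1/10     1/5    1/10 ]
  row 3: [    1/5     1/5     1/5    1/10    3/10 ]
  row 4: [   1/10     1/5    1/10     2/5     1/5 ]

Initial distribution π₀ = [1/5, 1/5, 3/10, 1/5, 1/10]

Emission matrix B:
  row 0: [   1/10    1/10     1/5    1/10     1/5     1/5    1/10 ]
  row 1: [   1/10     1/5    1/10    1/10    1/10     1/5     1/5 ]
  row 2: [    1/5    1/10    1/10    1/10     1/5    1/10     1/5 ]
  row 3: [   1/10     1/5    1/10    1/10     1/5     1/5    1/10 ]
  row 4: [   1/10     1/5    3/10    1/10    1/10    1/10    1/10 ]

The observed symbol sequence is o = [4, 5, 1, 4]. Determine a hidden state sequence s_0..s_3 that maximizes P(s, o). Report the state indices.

t=0: δ = [4.000e-02, 2.000e-02, 6.000e-02, 4.000e-02, 1.000e-02]  (obs o_0=4)
t=1: δ = [1.600e-03, 6.000e-03, 1.200e-03, 3.200e-03, 1.200e-03]  ψ = [3, 2, 0, 0, 3]  (obs o_1=5)
t=2: δ = [6.400e-05, 1.280e-04, 1.200e-04, 2.400e-04, 4.800e-04]  ψ = [3, 3, 1, 1, 1]  (obs o_2=1)
t=3: δ = [9.600e-06, 9.600e-06, 9.600e-06, 3.840e-05, 9.600e-06]  ψ = [3, 4, 3, 4, 4]  (obs o_3=4)
backtrack: best end state = 3; path = [2, 1, 4, 3]

path = [2, 1, 4, 3]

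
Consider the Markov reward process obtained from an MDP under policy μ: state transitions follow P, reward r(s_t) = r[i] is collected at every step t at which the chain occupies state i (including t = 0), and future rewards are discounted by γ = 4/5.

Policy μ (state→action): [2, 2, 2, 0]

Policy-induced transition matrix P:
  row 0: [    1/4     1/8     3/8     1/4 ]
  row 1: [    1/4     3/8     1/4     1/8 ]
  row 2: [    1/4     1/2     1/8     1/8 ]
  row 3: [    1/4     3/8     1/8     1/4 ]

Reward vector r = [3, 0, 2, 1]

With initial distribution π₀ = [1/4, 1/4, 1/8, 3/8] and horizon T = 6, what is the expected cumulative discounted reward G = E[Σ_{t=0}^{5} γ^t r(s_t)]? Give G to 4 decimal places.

G = 5.1114

t=0: π = [0.2500, 0.2500, 0.1250, 0.3750], E[r] = 1.3750, γ^t·E[r] = 1.375000, running G = 1.375000
t=1: π = [0.2500, 0.3281, 0.2188, 0.2031], E[r] = 1.3906, γ^t·E[r] = 1.112500, running G = 2.487500
t=2: π = [0.2500, 0.3398, 0.2285, 0.1816], E[r] = 1.3887, γ^t·E[r] = 0.888750, running G = 3.376250
t=3: π = [0.2500, 0.3411, 0.2300, 0.1790], E[r] = 1.3889, γ^t·E[r] = 0.711125, running G = 4.087375
t=4: π = [0.2500, 0.3412, 0.2301, 0.1786], E[r] = 1.3889, γ^t·E[r] = 0.568888, running G = 4.656263
t=5: π = [0.2500, 0.3413, 0.2302, 0.1786], E[r] = 1.3889, γ^t·E[r] = 0.455111, running G = 5.111374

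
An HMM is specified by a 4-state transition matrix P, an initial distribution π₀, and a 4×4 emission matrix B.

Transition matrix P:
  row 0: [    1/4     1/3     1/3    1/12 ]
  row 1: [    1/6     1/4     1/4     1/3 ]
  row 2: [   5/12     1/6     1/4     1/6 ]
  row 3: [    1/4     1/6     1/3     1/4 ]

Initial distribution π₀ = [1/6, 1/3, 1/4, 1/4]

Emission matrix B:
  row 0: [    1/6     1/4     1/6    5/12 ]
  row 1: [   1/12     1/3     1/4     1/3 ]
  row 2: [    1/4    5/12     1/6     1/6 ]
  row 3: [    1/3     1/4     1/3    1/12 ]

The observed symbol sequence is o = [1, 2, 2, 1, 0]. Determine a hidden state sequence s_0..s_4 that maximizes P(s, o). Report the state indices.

t=0: δ = [4.167e-02, 1.111e-01, 1.042e-01, 6.250e-02]  (obs o_0=1)
t=1: δ = [7.234e-03, 6.944e-03, 4.630e-03, 1.235e-02]  ψ = [2, 1, 1, 1]  (obs o_1=2)
t=2: δ = [5.144e-04, 6.028e-04, 6.859e-04, 1.029e-03]  ψ = [3, 0, 3, 3]  (obs o_2=2)
t=3: δ = [7.144e-05, 5.716e-05, 1.429e-04, 6.430e-05]  ψ = [2, 0, 3, 3]  (obs o_3=1)
t=4: δ = [9.923e-06, 1.985e-06, 8.931e-06, 7.938e-06]  ψ = [2, 0, 2, 2]  (obs o_4=0)
backtrack: best end state = 0; path = [1, 3, 3, 2, 0]

path = [1, 3, 3, 2, 0]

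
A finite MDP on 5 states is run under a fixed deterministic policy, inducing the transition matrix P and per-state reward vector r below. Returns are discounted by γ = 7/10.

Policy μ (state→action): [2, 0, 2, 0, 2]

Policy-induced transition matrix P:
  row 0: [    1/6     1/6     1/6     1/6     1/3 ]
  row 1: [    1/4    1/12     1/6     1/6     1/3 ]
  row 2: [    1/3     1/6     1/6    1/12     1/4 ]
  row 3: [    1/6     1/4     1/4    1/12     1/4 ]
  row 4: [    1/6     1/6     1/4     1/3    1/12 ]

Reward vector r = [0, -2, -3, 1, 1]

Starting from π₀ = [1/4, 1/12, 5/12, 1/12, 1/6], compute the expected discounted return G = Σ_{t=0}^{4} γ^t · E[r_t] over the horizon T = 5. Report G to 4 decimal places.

t=0: π = [0.2500, 0.0833, 0.4167, 0.0833, 0.1667], E[r] = -1.1667, γ^t·E[r] = -1.166667, running G = -1.166667
t=1: π = [0.2431, 0.1667, 0.1875, 0.1528, 0.2500], E[r] = -0.4931, γ^t·E[r] = -0.345139, running G = -1.511806
t=2: π = [0.2118, 0.1655, 0.2002, 0.1800, 0.2425], E[r] = -0.5093, γ^t·E[r] = -0.249537, running G = -1.761343
t=3: π = [0.2138, 0.1679, 0.2019, 0.1754, 0.2410], E[r] = -0.5249, γ^t·E[r] = -0.180052, running G = -1.941394
t=4: π = [0.2143, 0.1673, 0.2014, 0.1754, 0.2416], E[r] = -0.5217, γ^t·E[r] = -0.125250, running G = -2.066644

G = -2.0666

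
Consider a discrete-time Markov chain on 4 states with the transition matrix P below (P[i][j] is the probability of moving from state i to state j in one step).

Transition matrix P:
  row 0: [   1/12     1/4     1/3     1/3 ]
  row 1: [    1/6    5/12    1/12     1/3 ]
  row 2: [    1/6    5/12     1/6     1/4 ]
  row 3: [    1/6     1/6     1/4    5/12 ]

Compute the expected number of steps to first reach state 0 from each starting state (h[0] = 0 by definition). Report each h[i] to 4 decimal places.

First-step conditioning: h[0] = 0; for i ≠ 0, h[i] = 1 + Σ_k P[i][k]·h[k].
  h[1] = 1 + 5/12·h[1] + 1/12·h[2] + 1/3·h[3]
  h[2] = 1 + 5/12·h[1] + 1/6·h[2] + 1/4·h[3]
  h[3] = 1 + 1/6·h[1] + 1/4·h[2] + 5/12·h[3]
Solving the 3×3 linear system over states ≠ 0 gives exactly h = [0, 6, 6, 6] (h[0] = 0 is the target).

h = [0.0000, 6.0000, 6.0000, 6.0000]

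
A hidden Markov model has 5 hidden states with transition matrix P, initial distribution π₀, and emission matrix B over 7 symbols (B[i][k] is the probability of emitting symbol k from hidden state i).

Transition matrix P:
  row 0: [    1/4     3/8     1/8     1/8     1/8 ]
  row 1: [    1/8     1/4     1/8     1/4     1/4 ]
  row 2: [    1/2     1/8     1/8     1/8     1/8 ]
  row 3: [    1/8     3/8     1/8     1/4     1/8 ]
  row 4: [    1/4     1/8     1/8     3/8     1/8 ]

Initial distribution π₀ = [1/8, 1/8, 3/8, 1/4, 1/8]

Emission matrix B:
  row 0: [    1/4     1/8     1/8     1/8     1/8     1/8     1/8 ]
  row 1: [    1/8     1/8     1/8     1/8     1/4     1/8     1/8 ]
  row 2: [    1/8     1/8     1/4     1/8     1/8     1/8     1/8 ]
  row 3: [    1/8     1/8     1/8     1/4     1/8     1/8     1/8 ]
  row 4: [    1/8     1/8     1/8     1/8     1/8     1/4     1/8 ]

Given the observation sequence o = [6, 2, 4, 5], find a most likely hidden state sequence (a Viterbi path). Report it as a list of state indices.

t=0: δ = [1.562e-02, 1.562e-02, 4.688e-02, 3.125e-02, 1.562e-02]  (obs o_0=6)
t=1: δ = [2.930e-03, 1.465e-03, 1.465e-03, 9.766e-04, 7.324e-04]  ψ = [2, 3, 2, 3, 2]  (obs o_1=2)
t=2: δ = [9.155e-05, 2.747e-04, 4.578e-05, 4.578e-05, 4.578e-05]  ψ = [0, 0, 0, 0, 0]  (obs o_2=4)
t=3: δ = [4.292e-06, 8.583e-06, 4.292e-06, 8.583e-06, 1.717e-05]  ψ = [1, 1, 1, 1, 1]  (obs o_3=5)
backtrack: best end state = 4; path = [2, 0, 1, 4]

path = [2, 0, 1, 4]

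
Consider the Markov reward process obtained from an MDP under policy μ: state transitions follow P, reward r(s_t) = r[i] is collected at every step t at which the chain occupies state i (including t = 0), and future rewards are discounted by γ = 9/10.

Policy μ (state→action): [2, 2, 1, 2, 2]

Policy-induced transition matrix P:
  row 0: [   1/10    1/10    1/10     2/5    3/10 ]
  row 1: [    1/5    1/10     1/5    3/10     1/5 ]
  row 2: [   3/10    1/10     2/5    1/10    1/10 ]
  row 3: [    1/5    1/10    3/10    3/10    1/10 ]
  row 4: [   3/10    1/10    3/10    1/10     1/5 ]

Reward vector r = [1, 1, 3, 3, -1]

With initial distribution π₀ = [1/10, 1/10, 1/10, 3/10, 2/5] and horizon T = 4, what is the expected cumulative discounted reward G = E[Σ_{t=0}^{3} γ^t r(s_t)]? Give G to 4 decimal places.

t=0: π = [0.1000, 0.1000, 0.1000, 0.3000, 0.4000], E[r] = 1.0000, γ^t·E[r] = 1.000000, running G = 1.000000
t=1: π = [0.2400, 0.1000, 0.2800, 0.2100, 0.1700], E[r] = 1.6400, γ^t·E[r] = 1.476000, running G = 2.476000
t=2: π = [0.2210, 0.1000, 0.2700, 0.2340, 0.1750], E[r] = 1.6580, γ^t·E[r] = 1.342980, running G = 3.818980
t=3: π = [0.2224, 0.1000, 0.2728, 0.2331, 0.1717], E[r] = 1.6684, γ^t·E[r] = 1.216264, running G = 5.035244

G = 5.0352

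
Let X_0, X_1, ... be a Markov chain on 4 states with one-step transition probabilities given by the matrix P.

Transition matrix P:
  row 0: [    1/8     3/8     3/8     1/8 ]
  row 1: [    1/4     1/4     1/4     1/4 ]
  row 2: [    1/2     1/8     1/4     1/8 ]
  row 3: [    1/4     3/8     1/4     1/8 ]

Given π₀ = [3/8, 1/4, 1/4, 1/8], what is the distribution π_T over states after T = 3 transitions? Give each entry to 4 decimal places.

π = [0.2844, 0.2710, 0.2864, 0.1582]

t=0: π = [0.3750, 0.2500, 0.2500, 0.1250]
t=1: π = [0.2656, 0.2813, 0.2969, 0.1563]
t=2: π = [0.2910, 0.2656, 0.2832, 0.1602]
t=3: π = [0.2844, 0.2710, 0.2864, 0.1582]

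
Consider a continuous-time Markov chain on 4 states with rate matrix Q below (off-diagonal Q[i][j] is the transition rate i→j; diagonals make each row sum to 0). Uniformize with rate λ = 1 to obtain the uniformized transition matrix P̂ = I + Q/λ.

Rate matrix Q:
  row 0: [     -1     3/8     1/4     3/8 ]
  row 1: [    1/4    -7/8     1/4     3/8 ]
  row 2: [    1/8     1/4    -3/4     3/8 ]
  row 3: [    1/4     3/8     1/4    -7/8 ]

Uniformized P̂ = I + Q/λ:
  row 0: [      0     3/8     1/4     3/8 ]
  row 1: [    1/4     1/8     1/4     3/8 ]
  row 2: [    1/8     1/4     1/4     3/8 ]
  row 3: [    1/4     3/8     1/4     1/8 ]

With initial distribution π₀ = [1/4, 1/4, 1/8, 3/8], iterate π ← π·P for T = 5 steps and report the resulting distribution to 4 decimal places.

t=0: π = [0.2500, 0.2500, 0.1250, 0.3750]
t=1: π = [0.1719, 0.2969, 0.2500, 0.2813]
t=2: π = [0.1758, 0.2695, 0.2500, 0.3047]
t=3: π = [0.1748, 0.2764, 0.2500, 0.2988]
t=4: π = [0.1750, 0.2747, 0.2500, 0.3003]
t=5: π = [0.1750, 0.2751, 0.2500, 0.2999]

π = [0.1750, 0.2751, 0.2500, 0.2999]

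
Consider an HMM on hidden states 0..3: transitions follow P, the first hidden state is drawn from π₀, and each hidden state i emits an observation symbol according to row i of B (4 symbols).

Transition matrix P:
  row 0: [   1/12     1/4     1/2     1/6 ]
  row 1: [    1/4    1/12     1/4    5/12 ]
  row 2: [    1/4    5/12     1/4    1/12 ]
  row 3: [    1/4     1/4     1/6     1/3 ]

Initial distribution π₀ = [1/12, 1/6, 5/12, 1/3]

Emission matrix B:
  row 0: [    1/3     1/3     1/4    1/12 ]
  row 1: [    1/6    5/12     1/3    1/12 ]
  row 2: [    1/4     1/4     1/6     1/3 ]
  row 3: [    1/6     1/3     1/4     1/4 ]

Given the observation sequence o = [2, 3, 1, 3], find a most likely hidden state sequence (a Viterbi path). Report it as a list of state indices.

t=0: δ = [2.083e-02, 5.556e-02, 6.944e-02, 8.333e-02]  (obs o_0=2)
t=1: δ = [1.736e-03, 2.411e-03, 5.787e-03, 6.944e-03]  ψ = [3, 2, 2, 3]  (obs o_1=3)
t=2: δ = [5.787e-04, 1.005e-03, 3.617e-04, 7.716e-04]  ψ = [3, 2, 2, 3]  (obs o_2=1)
t=3: δ = [2.093e-05, 1.608e-05, 9.645e-05, 1.047e-04]  ψ = [1, 3, 0, 1]  (obs o_3=3)
backtrack: best end state = 3; path = [2, 2, 1, 3]

path = [2, 2, 1, 3]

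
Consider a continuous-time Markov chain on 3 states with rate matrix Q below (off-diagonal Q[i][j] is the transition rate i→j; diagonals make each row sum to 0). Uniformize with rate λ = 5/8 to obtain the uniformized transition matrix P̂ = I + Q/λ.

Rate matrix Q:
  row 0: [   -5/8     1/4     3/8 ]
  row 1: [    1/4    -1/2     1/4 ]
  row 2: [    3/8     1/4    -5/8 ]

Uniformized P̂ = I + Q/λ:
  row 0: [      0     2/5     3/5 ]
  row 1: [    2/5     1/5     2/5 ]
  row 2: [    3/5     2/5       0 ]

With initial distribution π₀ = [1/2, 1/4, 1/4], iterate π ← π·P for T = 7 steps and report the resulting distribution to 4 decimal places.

π = [0.3298, 0.3333, 0.3368]

t=0: π = [0.5000, 0.2500, 0.2500]
t=1: π = [0.2500, 0.3500, 0.4000]
t=2: π = [0.3800, 0.3300, 0.2900]
t=3: π = [0.3060, 0.3340, 0.3600]
t=4: π = [0.3496, 0.3332, 0.3172]
t=5: π = [0.3236, 0.3334, 0.3430]
t=6: π = [0.3392, 0.3333, 0.3275]
t=7: π = [0.3298, 0.3333, 0.3368]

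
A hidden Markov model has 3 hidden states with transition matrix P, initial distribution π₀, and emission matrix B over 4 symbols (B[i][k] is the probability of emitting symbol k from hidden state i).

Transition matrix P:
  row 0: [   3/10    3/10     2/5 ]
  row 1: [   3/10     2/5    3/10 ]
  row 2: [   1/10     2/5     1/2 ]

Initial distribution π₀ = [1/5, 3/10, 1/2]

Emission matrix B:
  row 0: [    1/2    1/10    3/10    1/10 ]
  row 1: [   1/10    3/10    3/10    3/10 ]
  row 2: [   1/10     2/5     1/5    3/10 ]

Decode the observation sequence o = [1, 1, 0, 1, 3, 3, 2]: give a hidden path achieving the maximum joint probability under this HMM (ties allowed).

path = [2, 1, 0, 2, 2, 2, 1]

t=0: δ = [2.000e-02, 9.000e-02, 2.000e-01]  (obs o_0=1)
t=1: δ = [2.700e-03, 2.400e-02, 4.000e-02]  ψ = [1, 2, 2]  (obs o_1=1)
t=2: δ = [3.600e-03, 1.600e-03, 2.000e-03]  ψ = [1, 2, 2]  (obs o_2=0)
t=3: δ = [1.080e-04, 3.240e-04, 5.760e-04]  ψ = [0, 0, 0]  (obs o_3=1)
t=4: δ = [9.720e-06, 6.912e-05, 8.640e-05]  ψ = [1, 2, 2]  (obs o_4=3)
t=5: δ = [2.074e-06, 1.037e-05, 1.296e-05]  ψ = [1, 2, 2]  (obs o_5=3)
t=6: δ = [9.331e-07, 1.555e-06, 1.296e-06]  ψ = [1, 2, 2]  (obs o_6=2)
backtrack: best end state = 1; path = [2, 1, 0, 2, 2, 2, 1]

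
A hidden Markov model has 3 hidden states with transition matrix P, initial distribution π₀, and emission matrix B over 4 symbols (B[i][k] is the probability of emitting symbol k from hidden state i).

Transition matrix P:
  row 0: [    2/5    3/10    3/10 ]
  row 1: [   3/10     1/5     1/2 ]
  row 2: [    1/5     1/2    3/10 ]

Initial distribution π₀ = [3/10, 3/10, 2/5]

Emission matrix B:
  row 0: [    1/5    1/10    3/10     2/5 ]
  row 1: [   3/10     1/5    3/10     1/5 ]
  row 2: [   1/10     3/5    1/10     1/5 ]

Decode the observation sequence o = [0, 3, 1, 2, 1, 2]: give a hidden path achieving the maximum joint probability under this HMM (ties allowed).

t=0: δ = [6.000e-02, 9.000e-02, 4.000e-02]  (obs o_0=0)
t=1: δ = [1.080e-02, 4.000e-03, 9.000e-03]  ψ = [1, 2, 1]  (obs o_1=3)
t=2: δ = [4.320e-04, 9.000e-04, 1.944e-03]  ψ = [0, 2, 0]  (obs o_2=1)
t=3: δ = [1.166e-04, 2.916e-04, 5.832e-05]  ψ = [2, 2, 2]  (obs o_3=2)
t=4: δ = [8.748e-06, 1.166e-05, 8.748e-05]  ψ = [1, 1, 1]  (obs o_4=1)
t=5: δ = [5.249e-06, 1.312e-05, 2.624e-06]  ψ = [2, 2, 2]  (obs o_5=2)
backtrack: best end state = 1; path = [1, 0, 2, 1, 2, 1]

path = [1, 0, 2, 1, 2, 1]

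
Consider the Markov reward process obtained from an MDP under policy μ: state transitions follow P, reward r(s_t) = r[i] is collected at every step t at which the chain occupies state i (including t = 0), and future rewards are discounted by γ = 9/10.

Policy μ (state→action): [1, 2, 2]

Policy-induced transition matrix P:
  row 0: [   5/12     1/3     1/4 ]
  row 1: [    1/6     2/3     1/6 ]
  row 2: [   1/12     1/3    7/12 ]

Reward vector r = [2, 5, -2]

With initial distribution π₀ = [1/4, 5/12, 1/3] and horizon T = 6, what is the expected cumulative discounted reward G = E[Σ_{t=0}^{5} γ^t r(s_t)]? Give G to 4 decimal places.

t=0: π = [0.2500, 0.4167, 0.3333], E[r] = 1.9167, γ^t·E[r] = 1.916667, running G = 1.916667
t=1: π = [0.2014, 0.4722, 0.3264], E[r] = 2.1111, γ^t·E[r] = 1.900000, running G = 3.816667
t=2: π = [0.1898, 0.4907, 0.3194], E[r] = 2.1944, γ^t·E[r] = 1.777500, running G = 5.594167
t=3: π = [0.1875, 0.4969, 0.3156], E[r] = 2.2284, γ^t·E[r] = 1.624500, running G = 7.218667
t=4: π = [0.1872, 0.4990, 0.3138], E[r] = 2.2418, γ^t·E[r] = 1.470825, running G = 8.689492
t=5: π = [0.1873, 0.4997, 0.3130], E[r] = 2.2469, γ^t·E[r] = 1.326780, running G = 10.016272

G = 10.0163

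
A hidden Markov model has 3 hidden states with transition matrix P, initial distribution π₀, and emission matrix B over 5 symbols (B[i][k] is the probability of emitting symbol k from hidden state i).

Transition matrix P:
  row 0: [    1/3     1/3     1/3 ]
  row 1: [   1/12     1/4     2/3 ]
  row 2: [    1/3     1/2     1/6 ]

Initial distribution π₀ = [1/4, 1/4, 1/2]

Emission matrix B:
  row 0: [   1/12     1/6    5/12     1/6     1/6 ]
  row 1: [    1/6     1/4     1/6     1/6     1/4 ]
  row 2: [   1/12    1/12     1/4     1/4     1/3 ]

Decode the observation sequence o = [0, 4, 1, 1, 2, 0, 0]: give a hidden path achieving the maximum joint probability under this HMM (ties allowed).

t=0: δ = [2.083e-02, 4.167e-02, 4.167e-02]  (obs o_0=0)
t=1: δ = [2.315e-03, 5.208e-03, 9.259e-03]  ψ = [2, 2, 1]  (obs o_1=4)
t=2: δ = [5.144e-04, 1.157e-03, 2.894e-04]  ψ = [2, 2, 1]  (obs o_2=1)
t=3: δ = [2.858e-05, 7.234e-05, 6.430e-05]  ψ = [0, 1, 1]  (obs o_3=1)
t=4: δ = [8.931e-06, 5.358e-06, 1.206e-05]  ψ = [2, 2, 1]  (obs o_4=2)
t=5: δ = [3.349e-07, 1.005e-06, 2.977e-07]  ψ = [2, 2, 1]  (obs o_5=0)
t=6: δ = [9.303e-09, 4.186e-08, 5.582e-08]  ψ = [0, 1, 1]  (obs o_6=0)
backtrack: best end state = 2; path = [1, 2, 1, 1, 2, 1, 2]

path = [1, 2, 1, 1, 2, 1, 2]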